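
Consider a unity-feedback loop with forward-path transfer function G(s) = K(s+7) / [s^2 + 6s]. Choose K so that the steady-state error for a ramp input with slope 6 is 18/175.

Factoring s from the denominator leaves a polynomial with constant term 6, so the system is type 1.
K_v = lim_{s→0} s·G(s) = K·7 / 6 = (7/6)·K.
e_ss = 6/K_v = 18/175 ⇒ K_v = 175/3 ⇒ K = (175/3)/(7/6) = 50.

50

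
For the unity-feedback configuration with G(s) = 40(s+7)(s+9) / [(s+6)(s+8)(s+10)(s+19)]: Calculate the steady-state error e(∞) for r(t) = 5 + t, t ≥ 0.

infinity

G(s) has no factors of s in the denominator, so the system is type 0. By superposition:
  • 5: e_ss = 5/(1+K_p) with K_p=21/76 → 380/97.
  • t: a type-0 system cannot track it, e_ss → ∞.
The unbounded component dominates.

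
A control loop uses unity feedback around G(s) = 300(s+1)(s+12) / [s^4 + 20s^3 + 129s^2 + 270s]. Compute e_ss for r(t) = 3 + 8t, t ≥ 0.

0.6

Lowest-order denominator term is 270s, so the open loop has 1 pole at the origin → type 1 system. Treating each term separately:
  • 3: tracked with zero error.
  • 8t: e_ss = 8/K_v with K_v=40/3 → 0.6.
Total e_ss = 0.6.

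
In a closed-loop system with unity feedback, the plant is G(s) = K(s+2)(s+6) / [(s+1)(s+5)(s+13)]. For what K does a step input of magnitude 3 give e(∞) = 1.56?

No free integrators in G(s): this is a type 0 system.
K_p = lim_{s→0} G(s) = K·2·6 / (1·5·13) = (12/65)·K.
e_ss = 3/(1 + K_p) = 1.56 ⇒ 1 + (12/65)·K = 25/13 ⇒ K = 5.

5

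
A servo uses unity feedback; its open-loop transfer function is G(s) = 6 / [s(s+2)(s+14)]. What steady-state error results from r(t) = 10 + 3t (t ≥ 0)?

G(s) has one factor of s in the denominator, so the system is type 1. Treating each term separately:
  • 10: tracked with zero error.
  • 3t: e_ss = 3/K_v with K_v=3/14 → 14.
Total e_ss = 14.

14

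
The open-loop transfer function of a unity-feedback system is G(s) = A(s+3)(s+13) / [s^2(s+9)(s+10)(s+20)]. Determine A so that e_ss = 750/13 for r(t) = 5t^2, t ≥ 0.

G(s) has two factors of s in the denominator, so the system is type 2.
K_a = lim_{s→0} s^2·G(s) = A·3·13 / (9·10·20) = (13/600)·A.
e_ss = 10/K_a = 750/13 ⇒ K_a = 13/75 ⇒ A = (13/75)/(13/600) = 8.

8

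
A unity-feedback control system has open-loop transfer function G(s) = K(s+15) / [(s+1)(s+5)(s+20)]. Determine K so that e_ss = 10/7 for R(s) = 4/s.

The open loop has no poles at the origin → type 0 system.
K_p = lim_{s→0} G(s) = K·15 / (1·5·20) = 0.15·K.
e_ss = 4/(1 + K_p) = 10/7 ⇒ 1 + 0.15·K = 2.8 ⇒ K = 12.

12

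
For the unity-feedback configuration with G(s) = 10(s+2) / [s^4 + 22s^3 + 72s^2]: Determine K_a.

Lowest-order denominator term is 72s^2, so the open loop has 2 poles at the origin → type 2 system.
K_a = lim_{s→0} s^2·G(s) = 10·2 / 72 = 5/18.

5/18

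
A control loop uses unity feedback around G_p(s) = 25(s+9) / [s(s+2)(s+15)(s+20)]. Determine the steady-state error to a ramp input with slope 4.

System type = 1 (one pole at s=0).
K_v = lim_{s→0} s·G_p(s) = 25·9 / (2·15·20) = 0.375.
e_ss = 4/K_v = 4/0.375 = 32/3.

32/3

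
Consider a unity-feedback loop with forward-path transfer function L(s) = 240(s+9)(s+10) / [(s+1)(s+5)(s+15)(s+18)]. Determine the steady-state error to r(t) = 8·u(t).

L(s) has no factors of s in the denominator, so the system is type 0.
K_p = lim_{s→0} L(s) = 240·9·10 / (1·5·15·18) = 16.
e_ss = 8/(1 + K_p) = 8/17.

8/17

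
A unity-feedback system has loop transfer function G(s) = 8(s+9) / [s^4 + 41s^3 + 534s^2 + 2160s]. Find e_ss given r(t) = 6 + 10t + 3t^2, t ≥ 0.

Lowest-order denominator term is 2160s, so the open loop has 1 pole at the origin → type 1 system. Treating each term separately:
  • 6: tracked with zero error.
  • 10t: e_ss = 10/K_v with K_v=1/30 → 300.
  • 3t^2: a type-1 system cannot track it, e_ss → ∞.
The unbounded component dominates.

infinity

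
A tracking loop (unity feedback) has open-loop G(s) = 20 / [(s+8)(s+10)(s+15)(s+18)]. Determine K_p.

1/1080

No free integrators in G(s): this is a type 0 system.
K_p = lim_{s→0} G(s) = 20 / (8·10·15·18) = 1/1080.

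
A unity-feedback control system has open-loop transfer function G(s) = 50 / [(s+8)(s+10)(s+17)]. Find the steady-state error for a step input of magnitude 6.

272/47

G(s) has no factors of s in the denominator, so the system is type 0.
K_p = lim_{s→0} G(s) = 50 / (8·10·17) = 5/136.
e_ss = 6/(1 + K_p) = 6/(141/136) = 272/47.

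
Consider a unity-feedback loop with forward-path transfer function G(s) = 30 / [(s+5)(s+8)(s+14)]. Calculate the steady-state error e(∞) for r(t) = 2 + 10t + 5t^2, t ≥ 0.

infinity

No free integrators in G(s): this is a type 0 system. By superposition:
  • 2: e_ss = 2/(1+K_p) with K_p=3/56 → 112/59.
  • 10t: a type-0 system cannot track it, e_ss → ∞.
  • 5t^2: a type-0 system cannot track it, e_ss → ∞.
The unbounded component dominates.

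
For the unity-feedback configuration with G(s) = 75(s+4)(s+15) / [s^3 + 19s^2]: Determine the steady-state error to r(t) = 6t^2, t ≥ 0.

Lowest-order denominator term is 19s^2, so the open loop has 2 poles at the origin → type 2 system.
K_a = lim_{s→0} s^2·G(s) = 75·4·15 / 19 = 4500/19.
r(t) = 6t^2 gives R(s) = 12/s^3.
e_ss = 12/K_a = 12/(4500/19) = 19/375.

19/375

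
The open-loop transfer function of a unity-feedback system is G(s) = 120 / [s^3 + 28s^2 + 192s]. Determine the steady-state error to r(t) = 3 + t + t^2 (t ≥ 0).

Factoring s from the denominator leaves a polynomial with constant term 192, so the system is type 1. Taking each input component in turn:
  • 3: tracked with zero error.
  • t: e_ss = 1/K_v with K_v=0.625 → 1.6.
  • t^2: a type-1 system cannot track it, e_ss → ∞.
The unbounded component dominates.

infinity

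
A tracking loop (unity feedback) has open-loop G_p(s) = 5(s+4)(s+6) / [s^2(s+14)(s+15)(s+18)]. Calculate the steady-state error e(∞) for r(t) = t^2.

63

The open loop has two poles at the origin → type 2 system.
K_a = lim_{s→0} s^2·G_p(s) = 5·4·6 / (14·15·18) = 2/63.
r(t) = t^2 gives R(s) = 2/s^3.
e_ss = 2/K_a = 2/(2/63) = 63.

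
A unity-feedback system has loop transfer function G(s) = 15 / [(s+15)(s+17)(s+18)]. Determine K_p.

1/306

System type = 0 (no poles at s=0).
K_p = lim_{s→0} G(s) = 15 / (15·17·18) = 1/306.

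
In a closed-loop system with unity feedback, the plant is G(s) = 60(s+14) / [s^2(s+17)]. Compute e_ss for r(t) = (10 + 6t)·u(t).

System type = 2 (two poles at s=0). By superposition:
  • 10: tracked with zero error.
  • 6t: tracked with zero error.
Total e_ss = 0.

0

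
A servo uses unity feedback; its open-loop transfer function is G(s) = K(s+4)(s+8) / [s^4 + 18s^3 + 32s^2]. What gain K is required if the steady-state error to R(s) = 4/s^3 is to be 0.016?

250

The denominator has no term below 32s^2 — 2 poles at s=0, type 2.
K_a = lim_{s→0} s^2·G(s) = K·4·8 / 32 = 1·K.
e_ss = 4/K_a = 0.016 ⇒ K_a = 250 ⇒ K = 250/1 = 250.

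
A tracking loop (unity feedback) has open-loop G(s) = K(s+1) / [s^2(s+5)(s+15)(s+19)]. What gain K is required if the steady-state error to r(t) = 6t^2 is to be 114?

System type = 2 (two poles at s=0).
K_a = lim_{s→0} s^2·G(s) = K·1 / (5·15·19) = (1/1425)·K.
e_ss = 12/K_a = 114 ⇒ K_a = 2/19 ⇒ K = (2/19)/(1/1425) = 150.

150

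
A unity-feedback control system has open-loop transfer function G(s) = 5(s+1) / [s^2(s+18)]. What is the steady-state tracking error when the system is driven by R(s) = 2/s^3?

G(s) has two factors of s in the denominator, so the system is type 2.
K_a = lim_{s→0} s^2·G(s) = 5·1 / (18) = 5/18.
r(t) = t^2 gives R(s) = 2/s^3.
e_ss = 2/K_a = 2/(5/18) = 7.2.

7.2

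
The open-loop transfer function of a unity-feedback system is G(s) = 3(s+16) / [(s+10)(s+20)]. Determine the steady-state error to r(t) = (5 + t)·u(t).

No free integrators in G(s): this is a type 0 system. Taking each input component in turn:
  • 5: e_ss = 5/(1+K_p) with K_p=0.24 → 125/31.
  • t: a type-0 system cannot track it, e_ss → ∞.
The unbounded component dominates.

infinity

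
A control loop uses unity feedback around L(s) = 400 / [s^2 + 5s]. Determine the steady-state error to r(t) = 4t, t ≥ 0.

0.05

The denominator has no term below 5s — 1 pole at s=0, type 1.
K_v = lim_{s→0} s·L(s) = 400 / 5 = 80.
e_ss = 4/K_v = 4/80 = 0.05.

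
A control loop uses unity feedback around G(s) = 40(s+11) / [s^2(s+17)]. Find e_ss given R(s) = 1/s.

System type = 2 (two poles at s=0).
A type-2 system has K_p = ∞, so it tracks a step input with zero steady-state error.

0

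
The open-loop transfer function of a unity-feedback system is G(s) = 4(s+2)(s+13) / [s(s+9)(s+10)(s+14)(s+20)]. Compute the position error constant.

infinity

K_p = lim_{s→0} G(s); with 1 pole at the origin the limit diverges, so K_p = ∞.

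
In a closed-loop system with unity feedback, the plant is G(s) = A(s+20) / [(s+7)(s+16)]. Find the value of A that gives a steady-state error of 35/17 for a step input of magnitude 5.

G(s) has no factors of s in the denominator, so the system is type 0.
K_p = lim_{s→0} G(s) = A·20 / (7·16) = (5/28)·A.
e_ss = 5/(1 + K_p) = 35/17 ⇒ 1 + (5/28)·A = 17/7 ⇒ A = 8.

8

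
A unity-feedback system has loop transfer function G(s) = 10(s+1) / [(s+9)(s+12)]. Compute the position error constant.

The open loop has no poles at the origin → type 0 system.
K_p = lim_{s→0} G(s) = 10·1 / (9·12) = 5/54.

5/54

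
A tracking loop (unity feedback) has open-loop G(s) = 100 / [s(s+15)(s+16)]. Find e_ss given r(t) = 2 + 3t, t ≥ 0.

G(s) has one factor of s in the denominator, so the system is type 1. By superposition:
  • 2: tracked with zero error.
  • 3t: e_ss = 3/K_v with K_v=5/12 → 7.2.
Total e_ss = 7.2.

7.2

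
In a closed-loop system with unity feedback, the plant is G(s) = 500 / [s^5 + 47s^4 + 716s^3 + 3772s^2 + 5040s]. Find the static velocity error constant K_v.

25/252

Factoring s from the denominator leaves a polynomial with constant term 5040, so the system is type 1.
K_v = lim_{s→0} s·G(s) = 500 / 5040 = 25/252.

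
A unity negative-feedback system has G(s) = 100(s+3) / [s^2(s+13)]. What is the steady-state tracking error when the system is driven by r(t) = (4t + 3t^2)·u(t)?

System type = 2 (two poles at s=0). Taking each input component in turn:
  • 4t: tracked with zero error.
  • 3t^2: e_ss = 6/K_a with K_a=300/13 → 0.26.
Total e_ss = 0.26.

0.26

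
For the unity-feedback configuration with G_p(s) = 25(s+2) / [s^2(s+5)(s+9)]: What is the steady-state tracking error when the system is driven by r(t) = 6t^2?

G_p(s) has two factors of s in the denominator, so the system is type 2.
K_a = lim_{s→0} s^2·G_p(s) = 25·2 / (5·9) = 10/9.
r(t) = 6t^2 gives R(s) = 12/s^3.
e_ss = 12/K_a = 12/(10/9) = 10.8.

10.8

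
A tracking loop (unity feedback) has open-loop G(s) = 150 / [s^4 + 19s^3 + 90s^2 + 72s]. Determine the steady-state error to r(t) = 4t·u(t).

Factoring s from the denominator leaves a polynomial with constant term 72, so the system is type 1.
K_v = lim_{s→0} s·G(s) = 150 / 72 = 25/12.
e_ss = 4/K_v = 4/(25/12) = 1.92.

1.92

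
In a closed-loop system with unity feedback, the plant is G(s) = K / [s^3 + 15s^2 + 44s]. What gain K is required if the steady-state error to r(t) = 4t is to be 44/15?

60

Factoring s from the denominator leaves a polynomial with constant term 44, so the system is type 1.
K_v = lim_{s→0} s·G(s) = K / 44 = (1/44)·K.
e_ss = 4/K_v = 44/15 ⇒ K_v = 15/11 ⇒ K = (15/11)/(1/44) = 60.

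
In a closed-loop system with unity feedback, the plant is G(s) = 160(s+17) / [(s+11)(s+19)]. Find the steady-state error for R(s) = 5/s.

1045/2929

G(s) has no factors of s in the denominator, so the system is type 0.
K_p = lim_{s→0} G(s) = 160·17 / (11·19) = 2720/209.
e_ss = 5/(1 + K_p) = 5/(2929/209) = 1045/2929.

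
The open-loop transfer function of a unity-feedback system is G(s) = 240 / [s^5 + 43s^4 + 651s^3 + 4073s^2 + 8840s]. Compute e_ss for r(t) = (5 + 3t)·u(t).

110.5

Factoring s from the denominator leaves a polynomial with constant term 8840, so the system is type 1. Treating each term separately:
  • 5: tracked with zero error.
  • 3t: e_ss = 3/K_v with K_v=6/221 → 110.5.
Total e_ss = 110.5.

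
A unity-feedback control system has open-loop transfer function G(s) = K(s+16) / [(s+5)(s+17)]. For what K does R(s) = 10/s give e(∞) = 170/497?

150

System type = 0 (no poles at s=0).
K_p = lim_{s→0} G(s) = K·16 / (5·17) = (16/85)·K.
e_ss = 10/(1 + K_p) = 170/497 ⇒ 1 + (16/85)·K = 497/17 ⇒ K = 150.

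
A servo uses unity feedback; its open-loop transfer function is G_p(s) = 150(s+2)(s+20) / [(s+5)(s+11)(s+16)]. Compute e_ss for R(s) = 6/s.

System type = 0 (no poles at s=0).
K_p = lim_{s→0} G_p(s) = 150·2·20 / (5·11·16) = 75/11.
e_ss = 6/(1 + K_p) = 6/(86/11) = 33/43.

33/43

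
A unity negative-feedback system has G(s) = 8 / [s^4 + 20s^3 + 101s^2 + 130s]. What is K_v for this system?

The denominator has no term below 130s — 1 pole at s=0, type 1.
K_v = lim_{s→0} s·G(s) = 8 / 130 = 4/65.

4/65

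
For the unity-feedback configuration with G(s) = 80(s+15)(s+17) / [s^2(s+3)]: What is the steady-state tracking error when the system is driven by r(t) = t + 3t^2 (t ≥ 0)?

3/3400

The open loop has two poles at the origin → type 2 system. By superposition:
  • t: tracked with zero error.
  • 3t^2: e_ss = 6/K_a with K_a=6800 → 3/3400.
Total e_ss = 3/3400.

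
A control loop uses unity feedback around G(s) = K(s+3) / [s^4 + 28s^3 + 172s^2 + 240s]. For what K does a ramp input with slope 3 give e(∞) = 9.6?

The denominator has no term below 240s — 1 pole at s=0, type 1.
K_v = lim_{s→0} s·G(s) = K·3 / 240 = 0.0125·K.
e_ss = 3/K_v = 9.6 ⇒ K_v = 0.3125 ⇒ K = 0.3125/0.0125 = 25.

25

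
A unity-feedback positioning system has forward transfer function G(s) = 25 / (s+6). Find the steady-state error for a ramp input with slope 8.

System type = 0 (no poles at s=0).
For a type-0 system K_v = 0, so e_ss to a ramp input is unbounded.

infinity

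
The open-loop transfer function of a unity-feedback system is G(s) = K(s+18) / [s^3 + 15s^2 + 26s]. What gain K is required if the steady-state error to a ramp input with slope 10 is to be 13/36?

40

Lowest-order denominator term is 26s, so the open loop has 1 pole at the origin → type 1 system.
K_v = lim_{s→0} s·G(s) = K·18 / 26 = (9/13)·K.
e_ss = 10/K_v = 13/36 ⇒ K_v = 360/13 ⇒ K = (360/13)/(9/13) = 40.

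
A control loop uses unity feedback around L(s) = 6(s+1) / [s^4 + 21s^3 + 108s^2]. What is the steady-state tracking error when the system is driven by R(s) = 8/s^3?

Lowest-order denominator term is 108s^2, so the open loop has 2 poles at the origin → type 2 system.
K_a = lim_{s→0} s^2·L(s) = 6·1 / 108 = 1/18.
r(t) = 4t^2 gives R(s) = 8/s^3.
e_ss = 8/K_a = 8/(1/18) = 144.

144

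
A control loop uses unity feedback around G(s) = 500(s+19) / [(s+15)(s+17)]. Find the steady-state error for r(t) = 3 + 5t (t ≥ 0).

The open loop has no poles at the origin → type 0 system. Treating each term separately:
  • 3: e_ss = 3/(1+K_p) with K_p=1900/51 → 153/1951.
  • 5t: a type-0 system cannot track it, e_ss → ∞.
The unbounded component dominates.

infinity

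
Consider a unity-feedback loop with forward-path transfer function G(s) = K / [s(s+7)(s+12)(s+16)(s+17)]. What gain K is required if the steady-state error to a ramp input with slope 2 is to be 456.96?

G(s) has one factor of s in the denominator, so the system is type 1.
K_v = lim_{s→0} s·G(s) = K / (7·12·16·17) = (1/22848)·K.
e_ss = 2/K_v = 456.96 ⇒ K_v = 25/5712 ⇒ K = (25/5712)/(1/22848) = 100.

100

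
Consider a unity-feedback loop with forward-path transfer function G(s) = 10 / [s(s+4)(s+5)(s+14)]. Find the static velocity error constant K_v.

One free integrator in G(s): this is a type 1 system.
K_v = lim_{s→0} s·G(s) = 10 / (4·5·14) = 1/28.

1/28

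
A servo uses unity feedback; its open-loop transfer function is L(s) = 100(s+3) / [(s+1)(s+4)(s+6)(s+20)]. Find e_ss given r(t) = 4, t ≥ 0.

No free integrators in L(s): this is a type 0 system.
K_p = lim_{s→0} L(s) = 100·3 / (1·4·6·20) = 0.625.
e_ss = 4/(1 + K_p) = 4/1.625 = 32/13.

32/13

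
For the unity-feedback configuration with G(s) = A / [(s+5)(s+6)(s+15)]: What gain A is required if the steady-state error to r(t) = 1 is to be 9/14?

System type = 0 (no poles at s=0).
K_p = lim_{s→0} G(s) = A / (5·6·15) = (1/450)·A.
e_ss = 1/(1 + K_p) = 9/14 ⇒ 1 + (1/450)·A = 14/9 ⇒ A = 250.

250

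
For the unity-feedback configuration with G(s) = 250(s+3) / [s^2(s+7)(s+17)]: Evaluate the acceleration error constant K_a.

750/119

The open loop has two poles at the origin → type 2 system.
K_a = lim_{s→0} s^2·G(s) = 250·3 / (7·17) = 750/119.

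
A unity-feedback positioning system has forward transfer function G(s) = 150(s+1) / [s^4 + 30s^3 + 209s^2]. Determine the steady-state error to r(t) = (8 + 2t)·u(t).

0

Factoring s^2 from the denominator leaves a polynomial with constant term 209, so the system is type 2. Taking each input component in turn:
  • 8: tracked with zero error.
  • 2t: tracked with zero error.
Total e_ss = 0.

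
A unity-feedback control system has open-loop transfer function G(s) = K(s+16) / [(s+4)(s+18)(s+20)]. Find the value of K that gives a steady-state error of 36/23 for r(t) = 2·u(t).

25

G(s) has no factors of s in the denominator, so the system is type 0.
K_p = lim_{s→0} G(s) = K·16 / (4·18·20) = (1/90)·K.
e_ss = 2/(1 + K_p) = 36/23 ⇒ 1 + (1/90)·K = 23/18 ⇒ K = 25.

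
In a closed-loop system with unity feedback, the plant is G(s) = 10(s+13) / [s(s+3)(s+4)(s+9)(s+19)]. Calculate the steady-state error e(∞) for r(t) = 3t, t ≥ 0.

3078/65

The open loop has one pole at the origin → type 1 system.
K_v = lim_{s→0} s·G(s) = 10·13 / (3·4·9·19) = 65/1026.
e_ss = 3/K_v = 3/(65/1026) = 3078/65.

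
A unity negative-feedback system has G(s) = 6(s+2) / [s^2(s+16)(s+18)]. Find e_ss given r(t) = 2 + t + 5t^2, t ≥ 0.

Two free integrators in G(s): this is a type 2 system. Taking each input component in turn:
  • 2: tracked with zero error.
  • t: tracked with zero error.
  • 5t^2: e_ss = 10/K_a with K_a=1/24 → 240.
Total e_ss = 240.

240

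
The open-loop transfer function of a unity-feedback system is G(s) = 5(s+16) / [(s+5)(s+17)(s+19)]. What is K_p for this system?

16/323

G(s) has no factors of s in the denominator, so the system is type 0.
K_p = lim_{s→0} G(s) = 5·16 / (5·17·19) = 16/323.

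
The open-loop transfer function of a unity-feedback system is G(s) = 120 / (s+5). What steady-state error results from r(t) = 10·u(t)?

No free integrators in G(s): this is a type 0 system.
K_p = lim_{s→0} G(s) = 120 / (5) = 24.
e_ss = 10/(1 + K_p) = 10/25 = 0.4.

0.4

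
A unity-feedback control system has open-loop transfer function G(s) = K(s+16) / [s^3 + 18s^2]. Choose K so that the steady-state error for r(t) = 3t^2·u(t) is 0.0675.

100

Lowest-order denominator term is 18s^2, so the open loop has 2 poles at the origin → type 2 system.
K_a = lim_{s→0} s^2·G(s) = K·16 / 18 = (8/9)·K.
e_ss = 6/K_a = 0.0675 ⇒ K_a = 800/9 ⇒ K = (800/9)/(8/9) = 100.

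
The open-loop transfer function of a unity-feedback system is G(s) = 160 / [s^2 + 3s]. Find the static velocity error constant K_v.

Factoring s from the denominator leaves a polynomial with constant term 3, so the system is type 1.
K_v = lim_{s→0} s·G(s) = 160 / 3 = 160/3.

160/3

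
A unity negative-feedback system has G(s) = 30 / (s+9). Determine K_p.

10/3

The open loop has no poles at the origin → type 0 system.
K_p = lim_{s→0} G(s) = 30 / (9) = 10/3.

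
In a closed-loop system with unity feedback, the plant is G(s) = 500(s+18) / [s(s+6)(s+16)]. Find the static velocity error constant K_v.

93.75

System type = 1 (one pole at s=0).
K_v = lim_{s→0} s·G(s) = 500·18 / (6·16) = 93.75.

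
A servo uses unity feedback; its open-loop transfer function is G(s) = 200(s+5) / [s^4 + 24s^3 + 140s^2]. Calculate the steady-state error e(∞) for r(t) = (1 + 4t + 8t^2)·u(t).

2.24

The denominator has no term below 140s^2 — 2 poles at s=0, type 2. By superposition:
  • 1: tracked with zero error.
  • 4t: tracked with zero error.
  • 8t^2: e_ss = 16/K_a with K_a=50/7 → 2.24.
Total e_ss = 2.24.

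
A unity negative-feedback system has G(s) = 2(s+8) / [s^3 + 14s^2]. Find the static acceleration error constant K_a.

Lowest-order denominator term is 14s^2, so the open loop has 2 poles at the origin → type 2 system.
K_a = lim_{s→0} s^2·G(s) = 2·8 / 14 = 8/7.

8/7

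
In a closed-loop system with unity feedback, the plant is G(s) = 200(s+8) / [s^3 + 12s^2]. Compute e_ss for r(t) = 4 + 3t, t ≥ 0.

Factoring s^2 from the denominator leaves a polynomial with constant term 12, so the system is type 2. Treating each term separately:
  • 4: tracked with zero error.
  • 3t: tracked with zero error.
Total e_ss = 0.

0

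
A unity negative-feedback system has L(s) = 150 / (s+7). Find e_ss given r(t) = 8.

No free integrators in L(s): this is a type 0 system.
K_p = lim_{s→0} L(s) = 150 / (7) = 150/7.
e_ss = 8/(1 + K_p) = 8/(157/7) = 56/157.

56/157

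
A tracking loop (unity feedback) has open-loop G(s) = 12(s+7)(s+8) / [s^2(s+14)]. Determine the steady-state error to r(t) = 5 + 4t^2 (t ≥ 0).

1/6

G(s) has two factors of s in the denominator, so the system is type 2. Taking each input component in turn:
  • 5: tracked with zero error.
  • 4t^2: e_ss = 8/K_a with K_a=48 → 1/6.
Total e_ss = 1/6.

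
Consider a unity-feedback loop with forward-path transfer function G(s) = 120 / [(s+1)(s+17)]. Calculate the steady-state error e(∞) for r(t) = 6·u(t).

102/137

System type = 0 (no poles at s=0).
K_p = lim_{s→0} G(s) = 120 / (1·17) = 120/17.
e_ss = 6/(1 + K_p) = 6/(137/17) = 102/137.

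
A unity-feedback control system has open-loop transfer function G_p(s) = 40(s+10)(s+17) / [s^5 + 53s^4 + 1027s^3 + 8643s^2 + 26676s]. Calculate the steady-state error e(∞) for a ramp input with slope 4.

The denominator has no term below 26676s — 1 pole at s=0, type 1.
K_v = lim_{s→0} s·G_p(s) = 40·10·17 / 26676 = 1700/6669.
e_ss = 4/K_v = 4/(1700/6669) = 6669/425.

6669/425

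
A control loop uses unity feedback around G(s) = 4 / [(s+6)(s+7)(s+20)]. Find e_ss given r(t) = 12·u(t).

2520/211

System type = 0 (no poles at s=0).
K_p = lim_{s→0} G(s) = 4 / (6·7·20) = 1/210.
e_ss = 12/(1 + K_p) = 12/(211/210) = 2520/211.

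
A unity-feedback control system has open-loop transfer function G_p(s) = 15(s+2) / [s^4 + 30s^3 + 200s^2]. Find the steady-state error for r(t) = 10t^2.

Lowest-order denominator term is 200s^2, so the open loop has 2 poles at the origin → type 2 system.
K_a = lim_{s→0} s^2·G_p(s) = 15·2 / 200 = 0.15.
r(t) = 10t^2 gives R(s) = 20/s^3.
e_ss = 20/K_a = 20/0.15 = 400/3.

400/3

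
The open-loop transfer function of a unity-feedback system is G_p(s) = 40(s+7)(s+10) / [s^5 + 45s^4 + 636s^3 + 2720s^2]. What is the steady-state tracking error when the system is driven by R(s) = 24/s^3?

Factoring s^2 from the denominator leaves a polynomial with constant term 2720, so the system is type 2.
K_a = lim_{s→0} s^2·G_p(s) = 40·7·10 / 2720 = 35/34.
r(t) = 12t^2 gives R(s) = 24/s^3.
e_ss = 24/K_a = 24/(35/34) = 816/35.

816/35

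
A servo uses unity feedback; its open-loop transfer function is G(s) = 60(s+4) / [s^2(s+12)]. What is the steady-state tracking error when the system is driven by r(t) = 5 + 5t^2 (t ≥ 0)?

0.5

The open loop has two poles at the origin → type 2 system. Taking each input component in turn:
  • 5: tracked with zero error.
  • 5t^2: e_ss = 10/K_a with K_a=20 → 0.5.
Total e_ss = 0.5.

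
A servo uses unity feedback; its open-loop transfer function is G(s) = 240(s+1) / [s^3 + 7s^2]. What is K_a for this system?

The denominator has no term below 7s^2 — 2 poles at s=0, type 2.
K_a = lim_{s→0} s^2·G(s) = 240·1 / 7 = 240/7.

240/7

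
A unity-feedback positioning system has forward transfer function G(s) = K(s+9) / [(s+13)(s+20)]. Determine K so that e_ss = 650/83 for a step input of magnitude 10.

No free integrators in G(s): this is a type 0 system.
K_p = lim_{s→0} G(s) = K·9 / (13·20) = (9/260)·K.
e_ss = 10/(1 + K_p) = 650/83 ⇒ 1 + (9/260)·K = 83/65 ⇒ K = 8.

8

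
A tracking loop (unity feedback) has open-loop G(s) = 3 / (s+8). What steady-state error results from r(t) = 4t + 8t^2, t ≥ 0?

No free integrators in G(s): this is a type 0 system. By superposition:
  • 4t: a type-0 system cannot track it, e_ss → ∞.
  • 8t^2: a type-0 system cannot track it, e_ss → ∞.
The unbounded component dominates.

infinity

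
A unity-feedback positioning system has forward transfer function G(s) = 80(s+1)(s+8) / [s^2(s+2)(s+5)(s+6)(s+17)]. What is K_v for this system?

infinity

K_v = lim_{s→0} s·G(s); with 2 poles at the origin the limit diverges, so K_v = ∞.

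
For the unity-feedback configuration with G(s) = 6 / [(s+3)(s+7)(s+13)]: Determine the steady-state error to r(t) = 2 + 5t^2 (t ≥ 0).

infinity

No free integrators in G(s): this is a type 0 system. By superposition:
  • 2: e_ss = 2/(1+K_p) with K_p=2/91 → 182/93.
  • 5t^2: a type-0 system cannot track it, e_ss → ∞.
The unbounded component dominates.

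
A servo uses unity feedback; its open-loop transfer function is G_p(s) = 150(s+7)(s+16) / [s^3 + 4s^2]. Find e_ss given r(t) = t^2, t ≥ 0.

1/2100

The denominator has no term below 4s^2 — 2 poles at s=0, type 2.
K_a = lim_{s→0} s^2·G_p(s) = 150·7·16 / 4 = 4200.
r(t) = t^2 gives R(s) = 2/s^3.
e_ss = 2/K_a = 2/4200 = 1/2100.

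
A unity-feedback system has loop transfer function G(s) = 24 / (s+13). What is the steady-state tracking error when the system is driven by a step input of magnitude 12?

156/37

The open loop has no poles at the origin → type 0 system.
K_p = lim_{s→0} G(s) = 24 / (13) = 24/13.
e_ss = 12/(1 + K_p) = 12/(37/13) = 156/37.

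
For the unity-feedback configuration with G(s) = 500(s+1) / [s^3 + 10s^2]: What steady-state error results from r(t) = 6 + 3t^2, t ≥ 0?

0.12

Lowest-order denominator term is 10s^2, so the open loop has 2 poles at the origin → type 2 system. Taking each input component in turn:
  • 6: tracked with zero error.
  • 3t^2: e_ss = 6/K_a with K_a=50 → 0.12.
Total e_ss = 0.12.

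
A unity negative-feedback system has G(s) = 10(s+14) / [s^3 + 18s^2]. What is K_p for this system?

K_p = lim_{s→0} G(s); with 2 poles at the origin the limit diverges, so K_p = ∞.

infinity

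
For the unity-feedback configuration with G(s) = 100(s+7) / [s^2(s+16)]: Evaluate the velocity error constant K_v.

infinity

K_v = lim_{s→0} s·G(s); with 2 poles at the origin the limit diverges, so K_v = ∞.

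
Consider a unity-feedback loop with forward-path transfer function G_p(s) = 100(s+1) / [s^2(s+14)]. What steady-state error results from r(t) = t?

0

The open loop has two poles at the origin → type 2 system.
A type-2 system has K_v = ∞, so it tracks a ramp input with zero steady-state error.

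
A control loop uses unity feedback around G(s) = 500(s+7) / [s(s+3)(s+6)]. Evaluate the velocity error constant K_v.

The open loop has one pole at the origin → type 1 system.
K_v = lim_{s→0} s·G(s) = 500·7 / (3·6) = 1750/9.

1750/9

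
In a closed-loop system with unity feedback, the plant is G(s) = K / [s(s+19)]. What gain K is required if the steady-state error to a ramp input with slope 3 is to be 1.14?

50

One free integrator in G(s): this is a type 1 system.
K_v = lim_{s→0} s·G(s) = K / (19) = (1/19)·K.
e_ss = 3/K_v = 1.14 ⇒ K_v = 50/19 ⇒ K = (50/19)/(1/19) = 50.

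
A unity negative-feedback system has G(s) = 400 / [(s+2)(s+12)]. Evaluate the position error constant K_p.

G(s) has no factors of s in the denominator, so the system is type 0.
K_p = lim_{s→0} G(s) = 400 / (2·12) = 50/3.

50/3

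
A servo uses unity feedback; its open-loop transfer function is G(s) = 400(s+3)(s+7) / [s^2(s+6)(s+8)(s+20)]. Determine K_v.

infinity

K_v = lim_{s→0} s·G(s); with 2 poles at the origin the limit diverges, so K_v = ∞.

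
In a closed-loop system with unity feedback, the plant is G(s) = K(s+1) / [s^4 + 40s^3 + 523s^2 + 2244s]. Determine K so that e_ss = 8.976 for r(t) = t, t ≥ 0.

Lowest-order denominator term is 2244s, so the open loop has 1 pole at the origin → type 1 system.
K_v = lim_{s→0} s·G(s) = K·1 / 2244 = (1/2244)·K.
e_ss = 1/K_v = 8.976 ⇒ K_v = 125/1122 ⇒ K = (125/1122)/(1/2244) = 250.

250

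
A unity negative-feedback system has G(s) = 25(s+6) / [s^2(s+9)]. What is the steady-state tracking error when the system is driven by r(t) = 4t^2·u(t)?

G(s) has two factors of s in the denominator, so the system is type 2.
K_a = lim_{s→0} s^2·G(s) = 25·6 / (9) = 50/3.
r(t) = 4t^2 gives R(s) = 8/s^3.
e_ss = 8/K_a = 8/(50/3) = 0.48.

0.48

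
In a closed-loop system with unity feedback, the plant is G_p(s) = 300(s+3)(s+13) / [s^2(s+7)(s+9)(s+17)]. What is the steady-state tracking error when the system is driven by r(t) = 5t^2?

119/130

Two free integrators in G_p(s): this is a type 2 system.
K_a = lim_{s→0} s^2·G_p(s) = 300·3·13 / (7·9·17) = 1300/119.
r(t) = 5t^2 gives R(s) = 10/s^3.
e_ss = 10/K_a = 10/(1300/119) = 119/130.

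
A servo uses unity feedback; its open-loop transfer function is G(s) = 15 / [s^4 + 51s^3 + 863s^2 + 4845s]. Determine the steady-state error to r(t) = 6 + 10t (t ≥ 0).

3230

The denominator has no term below 4845s — 1 pole at s=0, type 1. By superposition:
  • 6: tracked with zero error.
  • 10t: e_ss = 10/K_v with K_v=1/323 → 3230.
Total e_ss = 3230.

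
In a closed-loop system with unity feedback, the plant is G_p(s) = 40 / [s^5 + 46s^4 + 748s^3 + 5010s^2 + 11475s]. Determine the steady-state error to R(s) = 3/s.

Lowest-order denominator term is 11475s, so the open loop has 1 pole at the origin → type 1 system.
A type-1 system has K_p = ∞, so it tracks a step input with zero steady-state error.

0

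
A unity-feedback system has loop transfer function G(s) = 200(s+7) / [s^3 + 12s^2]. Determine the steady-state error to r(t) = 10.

The denominator has no term below 12s^2 — 2 poles at s=0, type 2.
A type-2 system has K_p = ∞, so it tracks a step input with zero steady-state error.

0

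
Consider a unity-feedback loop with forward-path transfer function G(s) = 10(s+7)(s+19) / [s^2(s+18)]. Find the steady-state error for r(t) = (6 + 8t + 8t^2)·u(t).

144/665

Two free integrators in G(s): this is a type 2 system. Treating each term separately:
  • 6: tracked with zero error.
  • 8t: tracked with zero error.
  • 8t^2: e_ss = 16/K_a with K_a=665/9 → 144/665.
Total e_ss = 144/665.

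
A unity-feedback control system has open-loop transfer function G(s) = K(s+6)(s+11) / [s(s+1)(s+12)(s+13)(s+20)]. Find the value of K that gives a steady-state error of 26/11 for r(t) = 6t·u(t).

System type = 1 (one pole at s=0).
K_v = lim_{s→0} s·G(s) = K·6·11 / (1·12·13·20) = (11/520)·K.
e_ss = 6/K_v = 26/11 ⇒ K_v = 33/13 ⇒ K = (33/13)/(11/520) = 120.

120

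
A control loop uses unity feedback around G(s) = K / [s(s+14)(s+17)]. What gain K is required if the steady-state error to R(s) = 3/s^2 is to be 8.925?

80

G(s) has one factor of s in the denominator, so the system is type 1.
K_v = lim_{s→0} s·G(s) = K / (14·17) = (1/238)·K.
e_ss = 3/K_v = 8.925 ⇒ K_v = 40/119 ⇒ K = (40/119)/(1/238) = 80.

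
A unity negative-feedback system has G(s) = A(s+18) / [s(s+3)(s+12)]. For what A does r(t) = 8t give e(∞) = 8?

2

The open loop has one pole at the origin → type 1 system.
K_v = lim_{s→0} s·G(s) = A·18 / (3·12) = 0.5·A.
e_ss = 8/K_v = 8 ⇒ K_v = 1 ⇒ A = 1/0.5 = 2.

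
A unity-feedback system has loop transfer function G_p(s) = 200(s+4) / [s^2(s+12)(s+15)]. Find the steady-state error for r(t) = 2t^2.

0.9

The open loop has two poles at the origin → type 2 system.
K_a = lim_{s→0} s^2·G_p(s) = 200·4 / (12·15) = 40/9.
r(t) = 2t^2 gives R(s) = 4/s^3.
e_ss = 4/K_a = 4/(40/9) = 0.9.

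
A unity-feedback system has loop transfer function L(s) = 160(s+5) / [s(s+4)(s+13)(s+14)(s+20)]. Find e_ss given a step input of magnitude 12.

0

L(s) has one factor of s in the denominator, so the system is type 1.
K_p = ∞ for a type-1 system; e_ss to a step is zero.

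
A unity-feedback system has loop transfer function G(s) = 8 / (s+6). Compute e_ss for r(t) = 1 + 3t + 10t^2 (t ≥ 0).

System type = 0 (no poles at s=0). By superposition:
  • 1: e_ss = 1/(1+K_p) with K_p=4/3 → 3/7.
  • 3t: a type-0 system cannot track it, e_ss → ∞.
  • 10t^2: a type-0 system cannot track it, e_ss → ∞.
The unbounded component dominates.

infinity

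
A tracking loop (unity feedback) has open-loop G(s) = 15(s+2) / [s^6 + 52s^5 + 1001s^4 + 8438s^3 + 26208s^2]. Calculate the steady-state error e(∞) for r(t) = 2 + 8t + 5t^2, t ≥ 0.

The denominator has no term below 26208s^2 — 2 poles at s=0, type 2. Treating each term separately:
  • 2: tracked with zero error.
  • 8t: tracked with zero error.
  • 5t^2: e_ss = 10/K_a with K_a=5/4368 → 8736.
Total e_ss = 8736.

8736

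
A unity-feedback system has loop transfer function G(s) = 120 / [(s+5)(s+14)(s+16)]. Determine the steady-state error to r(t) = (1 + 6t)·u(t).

System type = 0 (no poles at s=0). Taking each input component in turn:
  • 1: e_ss = 1/(1+K_p) with K_p=3/28 → 28/31.
  • 6t: a type-0 system cannot track it, e_ss → ∞.
The unbounded component dominates.

infinity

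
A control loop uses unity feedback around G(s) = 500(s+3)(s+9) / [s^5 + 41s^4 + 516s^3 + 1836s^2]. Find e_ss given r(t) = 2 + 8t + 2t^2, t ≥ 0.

0.544

Lowest-order denominator term is 1836s^2, so the open loop has 2 poles at the origin → type 2 system. Taking each input component in turn:
  • 2: tracked with zero error.
  • 8t: tracked with zero error.
  • 2t^2: e_ss = 4/K_a with K_a=125/17 → 0.544.
Total e_ss = 0.544.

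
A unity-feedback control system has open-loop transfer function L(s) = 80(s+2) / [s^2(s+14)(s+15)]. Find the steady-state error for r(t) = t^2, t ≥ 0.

The open loop has two poles at the origin → type 2 system.
K_a = lim_{s→0} s^2·L(s) = 80·2 / (14·15) = 16/21.
r(t) = t^2 gives R(s) = 2/s^3.
e_ss = 2/K_a = 2/(16/21) = 2.625.

2.625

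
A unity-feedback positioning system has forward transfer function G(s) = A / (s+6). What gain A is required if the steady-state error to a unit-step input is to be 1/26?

System type = 0 (no poles at s=0).
K_p = lim_{s→0} G(s) = A / (6) = (1/6)·A.
e_ss = 1/(1 + K_p) = 1/26 ⇒ 1 + (1/6)·A = 26 ⇒ A = 150.

150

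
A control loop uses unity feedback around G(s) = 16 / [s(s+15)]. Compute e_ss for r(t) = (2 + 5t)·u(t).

The open loop has one pole at the origin → type 1 system. Taking each input component in turn:
  • 2: tracked with zero error.
  • 5t: e_ss = 5/K_v with K_v=16/15 → 4.6875.
Total e_ss = 4.6875.

4.6875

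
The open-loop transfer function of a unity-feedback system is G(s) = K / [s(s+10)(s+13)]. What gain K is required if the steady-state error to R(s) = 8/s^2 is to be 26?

40

G(s) has one factor of s in the denominator, so the system is type 1.
K_v = lim_{s→0} s·G(s) = K / (10·13) = (1/130)·K.
e_ss = 8/K_v = 26 ⇒ K_v = 4/13 ⇒ K = (4/13)/(1/130) = 40.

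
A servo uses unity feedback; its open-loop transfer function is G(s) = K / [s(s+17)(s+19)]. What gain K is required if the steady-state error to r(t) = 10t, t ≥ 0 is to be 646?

5

The open loop has one pole at the origin → type 1 system.
K_v = lim_{s→0} s·G(s) = K / (17·19) = (1/323)·K.
e_ss = 10/K_v = 646 ⇒ K_v = 5/323 ⇒ K = (5/323)/(1/323) = 5.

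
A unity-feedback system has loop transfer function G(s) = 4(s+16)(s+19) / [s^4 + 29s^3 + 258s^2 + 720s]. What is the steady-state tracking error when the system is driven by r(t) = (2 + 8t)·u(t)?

90/19

Factoring s from the denominator leaves a polynomial with constant term 720, so the system is type 1. By superposition:
  • 2: tracked with zero error.
  • 8t: e_ss = 8/K_v with K_v=76/45 → 90/19.
Total e_ss = 90/19.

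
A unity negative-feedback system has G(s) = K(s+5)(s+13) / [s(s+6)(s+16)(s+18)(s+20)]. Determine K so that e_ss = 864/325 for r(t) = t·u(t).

The open loop has one pole at the origin → type 1 system.
K_v = lim_{s→0} s·G(s) = K·5·13 / (6·16·18·20) = (13/6912)·K.
e_ss = 1/K_v = 864/325 ⇒ K_v = 325/864 ⇒ K = (325/864)/(13/6912) = 200.

200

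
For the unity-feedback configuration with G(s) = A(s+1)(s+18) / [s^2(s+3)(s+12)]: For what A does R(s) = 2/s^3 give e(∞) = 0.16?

25

The open loop has two poles at the origin → type 2 system.
K_a = lim_{s→0} s^2·G(s) = A·1·18 / (3·12) = 0.5·A.
e_ss = 2/K_a = 0.16 ⇒ K_a = 12.5 ⇒ A = 12.5/0.5 = 25.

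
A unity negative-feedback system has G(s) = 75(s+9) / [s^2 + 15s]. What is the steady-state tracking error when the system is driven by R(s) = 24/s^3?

Lowest-order denominator term is 15s, so the open loop has 1 pole at the origin → type 1 system.
K_a = lim_{s→0} s^2·G(s) = 0; the steady-state error to this parabolic input grows without bound.

infinity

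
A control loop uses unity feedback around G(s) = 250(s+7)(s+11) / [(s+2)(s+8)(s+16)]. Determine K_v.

The open loop has no poles at the origin → type 0 system.
K_v = lim_{s→0} s·G(s) = 0 (the extra factor of s kills the finite limit).

0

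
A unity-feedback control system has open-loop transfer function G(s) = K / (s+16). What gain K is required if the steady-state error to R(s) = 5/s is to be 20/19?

60

System type = 0 (no poles at s=0).
K_p = lim_{s→0} G(s) = K / (16) = 0.0625·K.
e_ss = 5/(1 + K_p) = 20/19 ⇒ 1 + 0.0625·K = 4.75 ⇒ K = 60.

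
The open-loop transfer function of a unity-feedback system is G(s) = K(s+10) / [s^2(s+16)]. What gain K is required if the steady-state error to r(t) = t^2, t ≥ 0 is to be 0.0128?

250

Two free integrators in G(s): this is a type 2 system.
K_a = lim_{s→0} s^2·G(s) = K·10 / (16) = 0.625·K.
e_ss = 2/K_a = 0.0128 ⇒ K_a = 156.25 ⇒ K = 156.25/0.625 = 250.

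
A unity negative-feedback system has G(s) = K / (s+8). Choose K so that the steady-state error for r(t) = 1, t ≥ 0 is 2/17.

60

G(s) has no factors of s in the denominator, so the system is type 0.
K_p = lim_{s→0} G(s) = K / (8) = 0.125·K.
e_ss = 1/(1 + K_p) = 2/17 ⇒ 1 + 0.125·K = 8.5 ⇒ K = 60.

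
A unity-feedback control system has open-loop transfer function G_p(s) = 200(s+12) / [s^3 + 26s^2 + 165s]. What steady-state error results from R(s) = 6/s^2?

Lowest-order denominator term is 165s, so the open loop has 1 pole at the origin → type 1 system.
K_v = lim_{s→0} s·G_p(s) = 200·12 / 165 = 160/11.
e_ss = 6/K_v = 6/(160/11) = 0.4125.

0.4125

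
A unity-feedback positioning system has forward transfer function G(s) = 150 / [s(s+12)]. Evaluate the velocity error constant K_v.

12.5

G(s) has one factor of s in the denominator, so the system is type 1.
K_v = lim_{s→0} s·G(s) = 150 / (12) = 12.5.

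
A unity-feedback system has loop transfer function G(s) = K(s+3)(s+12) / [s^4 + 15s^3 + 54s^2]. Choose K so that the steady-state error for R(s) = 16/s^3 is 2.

12

Factoring s^2 from the denominator leaves a polynomial with constant term 54, so the system is type 2.
K_a = lim_{s→0} s^2·G(s) = K·3·12 / 54 = (2/3)·K.
e_ss = 16/K_a = 2 ⇒ K_a = 8 ⇒ K = 8/(2/3) = 12.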